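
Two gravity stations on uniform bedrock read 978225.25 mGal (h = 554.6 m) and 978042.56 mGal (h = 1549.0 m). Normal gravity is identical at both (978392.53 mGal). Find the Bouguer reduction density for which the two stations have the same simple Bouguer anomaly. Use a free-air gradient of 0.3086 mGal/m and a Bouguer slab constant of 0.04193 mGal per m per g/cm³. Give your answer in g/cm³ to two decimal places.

2.98

Δg_obs = 978042.56 − 978225.25 = -182.69 mGal over Δh = 1549.0 − 554.6 = 994.4 m
Equal Bouguer anomalies ⇒ Δg_obs + (0.3086 − 0.04193ρ)·Δh = 0
0.3086 − 0.04193ρ = −Δg_obs/Δh = 0.18372
ρ = (0.3086 − 0.18372) / 0.04193 = 2.98 g/cm³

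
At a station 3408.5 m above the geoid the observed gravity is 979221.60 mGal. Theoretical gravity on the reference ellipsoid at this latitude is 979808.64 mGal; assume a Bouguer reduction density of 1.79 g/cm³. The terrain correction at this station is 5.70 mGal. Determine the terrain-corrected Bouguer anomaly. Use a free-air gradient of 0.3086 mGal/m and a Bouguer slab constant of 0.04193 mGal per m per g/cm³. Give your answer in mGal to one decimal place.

214.7

Free-air correction = 0.3086 × 3408.5 = 1051.86 mGal
Free-air anomaly = 979221.60 − 979808.64 + (1051.86) = 464.82 mGal
Bouguer slab correction = 0.04193 × 1.79 × 3408.5 = 255.82 mGal
Simple Bouguer anomaly = 464.82 − (255.82) = 209.00 mGal
Complete Bouguer anomaly = 209.00 + 5.70 = 214.70 mGal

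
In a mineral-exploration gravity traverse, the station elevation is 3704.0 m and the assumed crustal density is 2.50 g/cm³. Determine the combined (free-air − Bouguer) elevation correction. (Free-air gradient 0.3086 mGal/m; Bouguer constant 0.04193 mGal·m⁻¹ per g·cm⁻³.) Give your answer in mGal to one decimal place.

754.8

Combined gradient = 0.3086 − 0.04193 × 2.50 = 0.2037750 mGal/m
Combined elevation correction = 0.2037750 × 3704.0 = 754.8 mGal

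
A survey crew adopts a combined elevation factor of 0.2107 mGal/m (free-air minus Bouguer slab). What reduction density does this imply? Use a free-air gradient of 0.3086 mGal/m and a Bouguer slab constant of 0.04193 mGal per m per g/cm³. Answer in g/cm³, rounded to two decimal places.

2.33

0.2107 = 0.3086 − 0.04193 × ρ
ρ = (0.3086 − 0.2107) / 0.04193 = 2.33 g/cm³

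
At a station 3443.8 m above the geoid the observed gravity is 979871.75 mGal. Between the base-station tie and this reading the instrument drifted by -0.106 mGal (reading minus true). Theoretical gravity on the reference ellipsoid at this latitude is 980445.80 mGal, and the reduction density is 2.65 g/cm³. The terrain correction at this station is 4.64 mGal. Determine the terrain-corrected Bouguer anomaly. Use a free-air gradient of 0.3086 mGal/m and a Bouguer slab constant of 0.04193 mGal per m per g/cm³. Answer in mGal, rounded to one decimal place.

Drift-corrected reading = 979871.75 − (-0.106) = 979871.856 mGal
Free-air correction = 0.3086 × 3443.8 = 1062.76 mGal
Free-air anomaly = 979871.856 − 980445.80 + (1062.76) = 488.816 mGal
Bouguer slab correction = 0.04193 × 2.65 × 3443.8 = 382.66 mGal
Simple Bouguer anomaly = 488.816 − (382.66) = 106.156 mGal
Complete Bouguer anomaly = 106.156 + 4.64 = 110.796 mGal

110.8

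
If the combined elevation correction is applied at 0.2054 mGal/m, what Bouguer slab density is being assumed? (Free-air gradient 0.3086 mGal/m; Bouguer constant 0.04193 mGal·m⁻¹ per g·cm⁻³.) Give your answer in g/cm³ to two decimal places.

0.2054 = 0.3086 − 0.04193 × ρ
ρ = (0.3086 − 0.2054) / 0.04193 = 2.46 g/cm³

2.46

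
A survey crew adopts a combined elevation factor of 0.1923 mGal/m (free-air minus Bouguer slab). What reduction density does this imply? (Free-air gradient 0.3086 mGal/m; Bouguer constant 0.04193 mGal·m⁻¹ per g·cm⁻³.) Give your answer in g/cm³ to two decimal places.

0.1923 = 0.3086 − 0.04193 × ρ
ρ = (0.3086 − 0.1923) / 0.04193 = 2.77 g/cm³

2.77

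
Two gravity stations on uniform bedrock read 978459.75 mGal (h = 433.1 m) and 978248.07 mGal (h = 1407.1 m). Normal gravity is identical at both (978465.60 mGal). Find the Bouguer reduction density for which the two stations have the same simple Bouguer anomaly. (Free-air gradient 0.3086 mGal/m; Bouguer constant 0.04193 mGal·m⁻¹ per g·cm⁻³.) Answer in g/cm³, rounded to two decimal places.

Δg_obs = 978248.07 − 978459.75 = -211.68 mGal over Δh = 1407.1 − 433.1 = 974.0 m
Equal Bouguer anomalies ⇒ Δg_obs + (0.3086 − 0.04193ρ)·Δh = 0
0.3086 − 0.04193ρ = −Δg_obs/Δh = 0.21733
ρ = (0.3086 − 0.21733) / 0.04193 = 2.18 g/cm³

2.18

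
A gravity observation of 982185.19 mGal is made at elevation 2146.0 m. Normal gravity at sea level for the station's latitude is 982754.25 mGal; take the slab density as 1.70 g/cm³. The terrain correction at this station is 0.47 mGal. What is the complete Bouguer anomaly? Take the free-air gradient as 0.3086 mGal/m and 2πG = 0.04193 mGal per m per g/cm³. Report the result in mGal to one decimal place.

-59.3

Free-air correction = 0.3086 × 2146.0 = 662.26 mGal
Free-air anomaly = 982185.19 − 982754.25 + (662.26) = 93.20 mGal
Bouguer slab correction = 0.04193 × 1.70 × 2146.0 = 152.97 mGal
Simple Bouguer anomaly = 93.20 − (152.97) = -59.77 mGal
Complete Bouguer anomaly = -59.77 + 0.47 = -59.30 mGal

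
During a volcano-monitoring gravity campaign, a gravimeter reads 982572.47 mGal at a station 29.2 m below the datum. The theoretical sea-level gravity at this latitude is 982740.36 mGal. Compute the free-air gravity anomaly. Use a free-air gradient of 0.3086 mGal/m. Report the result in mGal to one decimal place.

Free-air correction = 0.3086 × -29.2 = -9.01 mGal
Free-air anomaly = 982572.47 − 982740.36 + (-9.01) = -176.90 mGal

-176.9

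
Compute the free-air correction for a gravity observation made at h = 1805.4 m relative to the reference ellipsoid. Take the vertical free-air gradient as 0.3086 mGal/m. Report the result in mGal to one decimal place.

Free-air correction = 0.3086 × 1805.4 = 557.1 mGal

557.1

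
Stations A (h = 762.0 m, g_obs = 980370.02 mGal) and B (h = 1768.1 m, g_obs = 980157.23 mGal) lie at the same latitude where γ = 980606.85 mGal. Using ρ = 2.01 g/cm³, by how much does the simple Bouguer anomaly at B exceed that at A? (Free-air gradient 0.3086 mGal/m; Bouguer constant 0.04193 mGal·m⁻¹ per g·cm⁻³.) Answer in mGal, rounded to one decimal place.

12.9

Δg_SB(A) = 980370.02 − 980606.85 + 0.3086×762.0 − 0.04193×2.01×762.0 = -65.90 mGal
Δg_SB(B) = 980157.23 − 980606.85 + 0.3086×1768.1 − 0.04193×2.01×1768.1 = -53.00 mGal
Difference = -53.00 − (-65.90) = 12.90 mGal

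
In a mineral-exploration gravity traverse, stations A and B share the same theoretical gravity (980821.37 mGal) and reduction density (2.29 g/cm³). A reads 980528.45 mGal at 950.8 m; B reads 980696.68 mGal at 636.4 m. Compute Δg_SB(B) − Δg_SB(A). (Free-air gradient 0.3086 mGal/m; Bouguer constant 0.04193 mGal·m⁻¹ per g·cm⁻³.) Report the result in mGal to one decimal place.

Δg_SB(A) = 980528.45 − 980821.37 + 0.3086×950.8 − 0.04193×2.29×950.8 = -90.80 mGal
Δg_SB(B) = 980696.68 − 980821.37 + 0.3086×636.4 − 0.04193×2.29×636.4 = 10.60 mGal
Difference = 10.60 − (-90.80) = 101.40 mGal

101.4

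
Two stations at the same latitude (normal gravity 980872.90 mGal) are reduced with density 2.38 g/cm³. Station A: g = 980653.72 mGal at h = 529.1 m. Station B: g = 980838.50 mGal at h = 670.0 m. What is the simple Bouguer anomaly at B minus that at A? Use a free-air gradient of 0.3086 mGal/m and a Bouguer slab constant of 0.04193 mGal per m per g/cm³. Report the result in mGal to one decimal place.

Δg_SB(A) = 980653.72 − 980872.90 + 0.3086×529.1 − 0.04193×2.38×529.1 = -108.70 mGal
Δg_SB(B) = 980838.50 − 980872.90 + 0.3086×670.0 − 0.04193×2.38×670.0 = 105.50 mGal
Difference = 105.50 − (-108.70) = 214.20 mGal

214.2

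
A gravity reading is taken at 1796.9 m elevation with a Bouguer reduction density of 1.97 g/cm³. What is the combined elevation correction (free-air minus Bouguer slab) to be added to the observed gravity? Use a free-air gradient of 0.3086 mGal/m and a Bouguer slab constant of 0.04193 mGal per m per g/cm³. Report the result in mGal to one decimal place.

406.1

Combined gradient = 0.3086 − 0.04193 × 1.97 = 0.2259979 mGal/m
Combined elevation correction = 0.2259979 × 1796.9 = 406.1 mGal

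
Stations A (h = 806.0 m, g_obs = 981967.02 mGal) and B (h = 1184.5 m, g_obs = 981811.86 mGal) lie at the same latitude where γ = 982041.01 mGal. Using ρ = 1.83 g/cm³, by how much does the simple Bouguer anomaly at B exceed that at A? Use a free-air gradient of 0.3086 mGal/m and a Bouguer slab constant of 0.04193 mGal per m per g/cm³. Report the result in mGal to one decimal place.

Δg_SB(A) = 981967.02 − 982041.01 + 0.3086×806.0 − 0.04193×1.83×806.0 = 112.90 mGal
Δg_SB(B) = 981811.86 − 982041.01 + 0.3086×1184.5 − 0.04193×1.83×1184.5 = 45.50 mGal
Difference = 45.50 − (112.90) = -67.40 mGal

-67.4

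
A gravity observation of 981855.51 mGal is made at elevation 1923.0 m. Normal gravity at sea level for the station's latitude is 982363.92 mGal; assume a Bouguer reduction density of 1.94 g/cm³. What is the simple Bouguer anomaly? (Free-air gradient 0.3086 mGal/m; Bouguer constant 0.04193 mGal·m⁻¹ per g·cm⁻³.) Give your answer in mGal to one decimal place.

Free-air correction = 0.3086 × 1923.0 = 593.44 mGal
Free-air anomaly = 981855.51 − 982363.92 + (593.44) = 85.03 mGal
Bouguer slab correction = 0.04193 × 1.94 × 1923.0 = 156.42 mGal
Simple Bouguer anomaly = 85.03 − (156.42) = -71.39 mGal

-71.4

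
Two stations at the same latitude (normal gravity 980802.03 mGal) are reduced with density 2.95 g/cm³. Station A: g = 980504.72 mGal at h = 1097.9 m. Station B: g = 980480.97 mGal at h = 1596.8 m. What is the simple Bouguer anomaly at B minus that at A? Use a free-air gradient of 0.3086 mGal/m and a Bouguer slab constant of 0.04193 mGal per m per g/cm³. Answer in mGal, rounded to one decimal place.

Δg_SB(A) = 980504.72 − 980802.03 + 0.3086×1097.9 − 0.04193×2.95×1097.9 = -94.30 mGal
Δg_SB(B) = 980480.97 − 980802.03 + 0.3086×1596.8 − 0.04193×2.95×1596.8 = -25.80 mGal
Difference = -25.80 − (-94.30) = 68.50 mGal

68.5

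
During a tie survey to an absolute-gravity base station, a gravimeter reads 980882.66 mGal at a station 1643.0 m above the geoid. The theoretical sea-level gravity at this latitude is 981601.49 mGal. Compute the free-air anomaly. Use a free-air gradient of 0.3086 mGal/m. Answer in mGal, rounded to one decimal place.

-211.8

Free-air correction = 0.3086 × 1643.0 = 507.03 mGal
Free-air anomaly = 980882.66 − 981601.49 + (507.03) = -211.80 mGal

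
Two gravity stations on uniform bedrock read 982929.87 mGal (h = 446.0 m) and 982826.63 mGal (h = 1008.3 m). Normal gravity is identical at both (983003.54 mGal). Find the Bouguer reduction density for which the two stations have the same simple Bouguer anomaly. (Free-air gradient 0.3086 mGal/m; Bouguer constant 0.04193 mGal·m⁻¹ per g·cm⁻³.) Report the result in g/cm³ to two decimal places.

Δg_obs = 982826.63 − 982929.87 = -103.24 mGal over Δh = 1008.3 − 446.0 = 562.3 m
Equal Bouguer anomalies ⇒ Δg_obs + (0.3086 − 0.04193ρ)·Δh = 0
0.3086 − 0.04193ρ = −Δg_obs/Δh = 0.18360
ρ = (0.3086 − 0.18360) / 0.04193 = 2.98 g/cm³

2.98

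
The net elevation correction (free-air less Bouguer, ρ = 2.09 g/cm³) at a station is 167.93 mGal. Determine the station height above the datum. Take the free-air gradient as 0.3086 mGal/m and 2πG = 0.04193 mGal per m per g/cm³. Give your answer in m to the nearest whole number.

760

Combined gradient = 0.3086 − 0.04193 × 2.09 = 0.2209663 mGal/m
h = 167.93 / 0.2209663 = 759.98 m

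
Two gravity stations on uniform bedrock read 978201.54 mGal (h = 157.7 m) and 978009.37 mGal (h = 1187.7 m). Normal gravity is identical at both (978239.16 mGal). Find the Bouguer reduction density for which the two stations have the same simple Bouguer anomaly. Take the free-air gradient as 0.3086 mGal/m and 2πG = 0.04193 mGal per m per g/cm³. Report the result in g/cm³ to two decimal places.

2.91

Δg_obs = 978009.37 − 978201.54 = -192.17 mGal over Δh = 1187.7 − 157.7 = 1030.0 m
Equal Bouguer anomalies ⇒ Δg_obs + (0.3086 − 0.04193ρ)·Δh = 0
0.3086 − 0.04193ρ = −Δg_obs/Δh = 0.18657
ρ = (0.3086 − 0.18657) / 0.04193 = 2.91 g/cm³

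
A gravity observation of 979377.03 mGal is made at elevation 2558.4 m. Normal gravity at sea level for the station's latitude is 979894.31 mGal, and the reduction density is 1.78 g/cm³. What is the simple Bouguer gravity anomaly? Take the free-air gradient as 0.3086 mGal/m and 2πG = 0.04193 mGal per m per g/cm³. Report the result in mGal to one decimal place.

Free-air correction = 0.3086 × 2558.4 = 789.52 mGal
Free-air anomaly = 979377.03 − 979894.31 + (789.52) = 272.24 mGal
Bouguer slab correction = 0.04193 × 1.78 × 2558.4 = 190.95 mGal
Simple Bouguer anomaly = 272.24 − (190.95) = 81.29 mGal

81.3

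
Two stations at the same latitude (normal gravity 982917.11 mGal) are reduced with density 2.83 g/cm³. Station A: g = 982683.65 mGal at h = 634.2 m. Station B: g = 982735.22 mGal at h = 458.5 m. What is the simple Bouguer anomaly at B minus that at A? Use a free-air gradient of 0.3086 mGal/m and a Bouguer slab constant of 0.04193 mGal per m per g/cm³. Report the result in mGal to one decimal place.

Δg_SB(A) = 982683.65 − 982917.11 + 0.3086×634.2 − 0.04193×2.83×634.2 = -113.00 mGal
Δg_SB(B) = 982735.22 − 982917.11 + 0.3086×458.5 − 0.04193×2.83×458.5 = -94.80 mGal
Difference = -94.80 − (-113.00) = 18.20 mGal

18.2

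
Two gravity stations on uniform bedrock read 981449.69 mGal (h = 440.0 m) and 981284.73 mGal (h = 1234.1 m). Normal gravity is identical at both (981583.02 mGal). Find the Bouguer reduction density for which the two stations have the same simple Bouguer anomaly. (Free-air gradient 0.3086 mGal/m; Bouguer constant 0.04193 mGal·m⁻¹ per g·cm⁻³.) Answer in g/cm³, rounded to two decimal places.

2.41

Δg_obs = 981284.73 − 981449.69 = -164.96 mGal over Δh = 1234.1 − 440.0 = 794.1 m
Equal Bouguer anomalies ⇒ Δg_obs + (0.3086 − 0.04193ρ)·Δh = 0
0.3086 − 0.04193ρ = −Δg_obs/Δh = 0.20773
ρ = (0.3086 − 0.20773) / 0.04193 = 2.41 g/cm³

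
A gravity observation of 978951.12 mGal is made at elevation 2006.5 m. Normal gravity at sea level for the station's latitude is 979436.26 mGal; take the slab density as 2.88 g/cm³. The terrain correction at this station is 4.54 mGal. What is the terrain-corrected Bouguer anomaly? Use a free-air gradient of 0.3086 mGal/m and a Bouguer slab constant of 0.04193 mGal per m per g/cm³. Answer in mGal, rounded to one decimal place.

Free-air correction = 0.3086 × 2006.5 = 619.21 mGal
Free-air anomaly = 978951.12 − 979436.26 + (619.21) = 134.07 mGal
Bouguer slab correction = 0.04193 × 2.88 × 2006.5 = 242.30 mGal
Simple Bouguer anomaly = 134.07 − (242.30) = -108.23 mGal
Complete Bouguer anomaly = -108.23 + 4.54 = -103.69 mGal

-103.7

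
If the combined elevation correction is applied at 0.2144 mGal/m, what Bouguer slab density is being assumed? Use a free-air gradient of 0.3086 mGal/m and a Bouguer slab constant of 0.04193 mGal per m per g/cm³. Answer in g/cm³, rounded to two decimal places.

2.25

0.2144 = 0.3086 − 0.04193 × ρ
ρ = (0.3086 − 0.2144) / 0.04193 = 2.25 g/cm³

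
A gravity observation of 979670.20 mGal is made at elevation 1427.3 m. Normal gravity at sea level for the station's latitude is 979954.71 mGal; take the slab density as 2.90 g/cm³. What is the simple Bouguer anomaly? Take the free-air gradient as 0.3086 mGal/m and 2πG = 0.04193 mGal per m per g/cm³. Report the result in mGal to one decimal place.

Free-air correction = 0.3086 × 1427.3 = 440.46 mGal
Free-air anomaly = 979670.20 − 979954.71 + (440.46) = 155.95 mGal
Bouguer slab correction = 0.04193 × 2.90 × 1427.3 = 173.56 mGal
Simple Bouguer anomaly = 155.95 − (173.56) = -17.61 mGal

-17.6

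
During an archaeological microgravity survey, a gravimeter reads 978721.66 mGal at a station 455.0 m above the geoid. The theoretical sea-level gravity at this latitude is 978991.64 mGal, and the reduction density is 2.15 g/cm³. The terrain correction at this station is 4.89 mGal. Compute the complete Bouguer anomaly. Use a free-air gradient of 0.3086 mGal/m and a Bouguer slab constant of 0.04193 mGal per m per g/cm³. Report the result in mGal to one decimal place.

Free-air correction = 0.3086 × 455.0 = 140.41 mGal
Free-air anomaly = 978721.66 − 978991.64 + (140.41) = -129.57 mGal
Bouguer slab correction = 0.04193 × 2.15 × 455.0 = 41.02 mGal
Simple Bouguer anomaly = -129.57 − (41.02) = -170.59 mGal
Complete Bouguer anomaly = -170.59 + 4.89 = -165.70 mGal

-165.7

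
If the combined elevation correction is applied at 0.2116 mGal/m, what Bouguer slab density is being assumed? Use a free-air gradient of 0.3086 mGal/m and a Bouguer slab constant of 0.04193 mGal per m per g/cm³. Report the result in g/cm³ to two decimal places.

0.2116 = 0.3086 − 0.04193 × ρ
ρ = (0.3086 − 0.2116) / 0.04193 = 2.31 g/cm³

2.31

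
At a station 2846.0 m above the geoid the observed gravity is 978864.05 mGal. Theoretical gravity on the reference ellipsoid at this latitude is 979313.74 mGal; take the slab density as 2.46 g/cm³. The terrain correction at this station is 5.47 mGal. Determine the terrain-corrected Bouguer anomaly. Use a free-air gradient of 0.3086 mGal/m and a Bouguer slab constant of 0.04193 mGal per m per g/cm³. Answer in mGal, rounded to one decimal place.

140.5

Free-air correction = 0.3086 × 2846.0 = 878.28 mGal
Free-air anomaly = 978864.05 − 979313.74 + (878.28) = 428.59 mGal
Bouguer slab correction = 0.04193 × 2.46 × 2846.0 = 293.56 mGal
Simple Bouguer anomaly = 428.59 − (293.56) = 135.03 mGal
Complete Bouguer anomaly = 135.03 + 5.47 = 140.50 mGal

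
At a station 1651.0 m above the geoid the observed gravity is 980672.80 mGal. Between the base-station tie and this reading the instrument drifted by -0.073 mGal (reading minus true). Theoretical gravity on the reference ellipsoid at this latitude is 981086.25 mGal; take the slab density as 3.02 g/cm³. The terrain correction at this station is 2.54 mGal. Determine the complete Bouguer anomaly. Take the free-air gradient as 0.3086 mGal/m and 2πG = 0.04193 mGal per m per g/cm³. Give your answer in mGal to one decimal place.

-110.4

Drift-corrected reading = 980672.80 − (-0.073) = 980672.873 mGal
Free-air correction = 0.3086 × 1651.0 = 509.50 mGal
Free-air anomaly = 980672.873 − 981086.25 + (509.50) = 96.123 mGal
Bouguer slab correction = 0.04193 × 3.02 × 1651.0 = 209.06 mGal
Simple Bouguer anomaly = 96.123 − (209.06) = -112.937 mGal
Complete Bouguer anomaly = -112.937 + 2.54 = -110.397 mGal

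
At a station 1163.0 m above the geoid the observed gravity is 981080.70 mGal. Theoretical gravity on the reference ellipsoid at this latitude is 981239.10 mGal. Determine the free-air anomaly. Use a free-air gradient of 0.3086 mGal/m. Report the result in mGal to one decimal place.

Free-air correction = 0.3086 × 1163.0 = 358.90 mGal
Free-air anomaly = 981080.70 − 981239.10 + (358.90) = 200.50 mGal

200.5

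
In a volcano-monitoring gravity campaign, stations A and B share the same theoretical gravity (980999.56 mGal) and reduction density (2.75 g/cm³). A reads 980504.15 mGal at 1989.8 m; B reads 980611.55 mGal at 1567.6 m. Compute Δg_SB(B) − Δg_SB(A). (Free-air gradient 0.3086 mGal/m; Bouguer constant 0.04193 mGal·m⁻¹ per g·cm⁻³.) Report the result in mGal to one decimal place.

Δg_SB(A) = 980504.15 − 980999.56 + 0.3086×1989.8 − 0.04193×2.75×1989.8 = -110.80 mGal
Δg_SB(B) = 980611.55 − 980999.56 + 0.3086×1567.6 − 0.04193×2.75×1567.6 = -85.00 mGal
Difference = -85.00 − (-110.80) = 25.80 mGal

25.8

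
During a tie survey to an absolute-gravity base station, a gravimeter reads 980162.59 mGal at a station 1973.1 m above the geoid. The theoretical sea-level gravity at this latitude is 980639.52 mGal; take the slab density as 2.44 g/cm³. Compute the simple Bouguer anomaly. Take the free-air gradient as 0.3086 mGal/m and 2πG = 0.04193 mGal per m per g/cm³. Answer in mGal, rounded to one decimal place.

Free-air correction = 0.3086 × 1973.1 = 608.90 mGal
Free-air anomaly = 980162.59 − 980639.52 + (608.90) = 131.97 mGal
Bouguer slab correction = 0.04193 × 2.44 × 1973.1 = 201.87 mGal
Simple Bouguer anomaly = 131.97 − (201.87) = -69.90 mGal

-69.9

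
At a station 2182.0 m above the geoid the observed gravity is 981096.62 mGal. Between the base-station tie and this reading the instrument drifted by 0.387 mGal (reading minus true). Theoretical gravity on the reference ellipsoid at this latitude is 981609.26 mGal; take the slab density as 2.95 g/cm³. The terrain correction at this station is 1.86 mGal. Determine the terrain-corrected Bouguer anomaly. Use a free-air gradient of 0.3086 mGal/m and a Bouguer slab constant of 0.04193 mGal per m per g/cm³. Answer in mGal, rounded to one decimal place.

Drift-corrected reading = 981096.62 − (0.387) = 981096.233 mGal
Free-air correction = 0.3086 × 2182.0 = 673.37 mGal
Free-air anomaly = 981096.233 − 981609.26 + (673.37) = 160.343 mGal
Bouguer slab correction = 0.04193 × 2.95 × 2182.0 = 269.90 mGal
Simple Bouguer anomaly = 160.343 − (269.90) = -109.557 mGal
Complete Bouguer anomaly = -109.557 + 1.86 = -107.697 mGal

-107.7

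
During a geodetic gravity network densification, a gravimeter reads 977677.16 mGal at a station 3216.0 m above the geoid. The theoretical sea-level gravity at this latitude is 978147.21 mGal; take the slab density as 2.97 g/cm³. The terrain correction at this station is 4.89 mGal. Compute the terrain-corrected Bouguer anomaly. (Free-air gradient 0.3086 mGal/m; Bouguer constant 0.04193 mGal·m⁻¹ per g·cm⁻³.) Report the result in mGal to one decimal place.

126.8

Free-air correction = 0.3086 × 3216.0 = 992.46 mGal
Free-air anomaly = 977677.16 − 978147.21 + (992.46) = 522.41 mGal
Bouguer slab correction = 0.04193 × 2.97 × 3216.0 = 400.50 mGal
Simple Bouguer anomaly = 522.41 − (400.50) = 121.91 mGal
Complete Bouguer anomaly = 121.91 + 4.89 = 126.80 mGal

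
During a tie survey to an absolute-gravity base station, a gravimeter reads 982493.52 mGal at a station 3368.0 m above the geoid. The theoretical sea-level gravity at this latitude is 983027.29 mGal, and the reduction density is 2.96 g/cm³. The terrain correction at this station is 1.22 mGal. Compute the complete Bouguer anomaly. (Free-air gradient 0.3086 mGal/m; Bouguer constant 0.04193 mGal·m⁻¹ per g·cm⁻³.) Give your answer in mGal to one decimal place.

Free-air correction = 0.3086 × 3368.0 = 1039.36 mGal
Free-air anomaly = 982493.52 − 983027.29 + (1039.36) = 505.59 mGal
Bouguer slab correction = 0.04193 × 2.96 × 3368.0 = 418.01 mGal
Simple Bouguer anomaly = 505.59 − (418.01) = 87.58 mGal
Complete Bouguer anomaly = 87.58 + 1.22 = 88.80 mGal

88.8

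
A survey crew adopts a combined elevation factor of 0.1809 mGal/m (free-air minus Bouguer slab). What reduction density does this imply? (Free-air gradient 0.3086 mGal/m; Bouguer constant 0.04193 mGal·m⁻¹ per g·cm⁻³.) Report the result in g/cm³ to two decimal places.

3.05

0.1809 = 0.3086 − 0.04193 × ρ
ρ = (0.3086 − 0.1809) / 0.04193 = 3.05 g/cm³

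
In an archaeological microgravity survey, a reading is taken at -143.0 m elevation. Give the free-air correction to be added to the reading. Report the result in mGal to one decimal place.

Free-air correction = 0.3086 × -143.0 = -44.1 mGal

-44.1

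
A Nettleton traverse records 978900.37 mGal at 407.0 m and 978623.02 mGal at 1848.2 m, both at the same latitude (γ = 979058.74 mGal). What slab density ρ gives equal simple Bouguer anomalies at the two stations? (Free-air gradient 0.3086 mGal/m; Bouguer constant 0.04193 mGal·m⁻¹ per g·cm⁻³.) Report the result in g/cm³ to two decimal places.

Δg_obs = 978623.02 − 978900.37 = -277.35 mGal over Δh = 1848.2 − 407.0 = 1441.2 m
Equal Bouguer anomalies ⇒ Δg_obs + (0.3086 − 0.04193ρ)·Δh = 0
0.3086 − 0.04193ρ = −Δg_obs/Δh = 0.19244
ρ = (0.3086 − 0.19244) / 0.04193 = 2.77 g/cm³

2.77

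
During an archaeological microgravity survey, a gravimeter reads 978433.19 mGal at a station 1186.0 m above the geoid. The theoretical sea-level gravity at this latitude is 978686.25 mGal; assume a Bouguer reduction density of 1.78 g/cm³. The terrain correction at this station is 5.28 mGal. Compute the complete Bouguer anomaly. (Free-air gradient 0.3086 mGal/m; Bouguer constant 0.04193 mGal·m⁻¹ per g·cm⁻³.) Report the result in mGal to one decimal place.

Free-air correction = 0.3086 × 1186.0 = 366.00 mGal
Free-air anomaly = 978433.19 − 978686.25 + (366.00) = 112.94 mGal
Bouguer slab correction = 0.04193 × 1.78 × 1186.0 = 88.52 mGal
Simple Bouguer anomaly = 112.94 − (88.52) = 24.42 mGal
Complete Bouguer anomaly = 24.42 + 5.28 = 29.70 mGal

29.7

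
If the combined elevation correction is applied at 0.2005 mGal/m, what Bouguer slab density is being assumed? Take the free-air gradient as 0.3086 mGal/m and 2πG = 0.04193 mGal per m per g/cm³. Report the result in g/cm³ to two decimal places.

2.58

0.2005 = 0.3086 − 0.04193 × ρ
ρ = (0.3086 − 0.2005) / 0.04193 = 2.58 g/cm³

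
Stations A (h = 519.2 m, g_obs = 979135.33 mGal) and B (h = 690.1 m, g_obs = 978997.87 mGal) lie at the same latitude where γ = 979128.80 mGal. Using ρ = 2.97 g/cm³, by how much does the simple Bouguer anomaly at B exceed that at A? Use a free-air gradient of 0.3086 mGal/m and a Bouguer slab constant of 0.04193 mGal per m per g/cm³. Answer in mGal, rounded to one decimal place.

Δg_SB(A) = 979135.33 − 979128.80 + 0.3086×519.2 − 0.04193×2.97×519.2 = 102.10 mGal
Δg_SB(B) = 978997.87 − 979128.80 + 0.3086×690.1 − 0.04193×2.97×690.1 = -3.90 mGal
Difference = -3.90 − (102.10) = -106.00 mGal

-106.0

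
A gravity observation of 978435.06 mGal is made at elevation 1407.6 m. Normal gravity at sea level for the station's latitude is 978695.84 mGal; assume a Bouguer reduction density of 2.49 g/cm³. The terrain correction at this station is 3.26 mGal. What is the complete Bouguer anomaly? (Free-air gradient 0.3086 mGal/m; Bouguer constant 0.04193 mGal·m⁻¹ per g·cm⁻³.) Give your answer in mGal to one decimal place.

Free-air correction = 0.3086 × 1407.6 = 434.39 mGal
Free-air anomaly = 978435.06 − 978695.84 + (434.39) = 173.61 mGal
Bouguer slab correction = 0.04193 × 2.49 × 1407.6 = 146.96 mGal
Simple Bouguer anomaly = 173.61 − (146.96) = 26.65 mGal
Complete Bouguer anomaly = 26.65 + 3.26 = 29.91 mGal

29.9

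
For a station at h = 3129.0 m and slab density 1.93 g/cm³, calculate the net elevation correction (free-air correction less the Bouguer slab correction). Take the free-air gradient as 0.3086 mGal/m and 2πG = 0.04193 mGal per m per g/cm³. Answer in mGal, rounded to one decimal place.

Combined gradient = 0.3086 − 0.04193 × 1.93 = 0.2276751 mGal/m
Combined elevation correction = 0.2276751 × 3129.0 = 712.4 mGal

712.4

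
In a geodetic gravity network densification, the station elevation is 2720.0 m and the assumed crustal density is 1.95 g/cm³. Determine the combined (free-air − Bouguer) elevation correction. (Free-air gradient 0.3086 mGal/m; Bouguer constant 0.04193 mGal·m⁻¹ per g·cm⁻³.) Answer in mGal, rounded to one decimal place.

Combined gradient = 0.3086 − 0.04193 × 1.95 = 0.2268365 mGal/m
Combined elevation correction = 0.2268365 × 2720.0 = 617.0 mGal

617.0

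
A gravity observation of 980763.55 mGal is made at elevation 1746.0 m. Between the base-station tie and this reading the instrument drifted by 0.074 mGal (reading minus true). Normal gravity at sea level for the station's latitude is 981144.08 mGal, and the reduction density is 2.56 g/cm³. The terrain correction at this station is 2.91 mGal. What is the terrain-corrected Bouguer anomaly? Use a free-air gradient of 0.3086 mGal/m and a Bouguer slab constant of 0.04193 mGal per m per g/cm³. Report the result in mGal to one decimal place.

-26.3

Drift-corrected reading = 980763.55 − (0.074) = 980763.476 mGal
Free-air correction = 0.3086 × 1746.0 = 538.82 mGal
Free-air anomaly = 980763.476 − 981144.08 + (538.82) = 158.216 mGal
Bouguer slab correction = 0.04193 × 2.56 × 1746.0 = 187.42 mGal
Simple Bouguer anomaly = 158.216 − (187.42) = -29.204 mGal
Complete Bouguer anomaly = -29.204 + 2.91 = -26.294 mGal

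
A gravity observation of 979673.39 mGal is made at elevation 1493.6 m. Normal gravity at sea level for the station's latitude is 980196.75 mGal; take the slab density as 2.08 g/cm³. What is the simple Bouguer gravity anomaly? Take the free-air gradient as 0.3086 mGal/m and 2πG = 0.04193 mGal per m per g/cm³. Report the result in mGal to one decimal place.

Free-air correction = 0.3086 × 1493.6 = 460.92 mGal
Free-air anomaly = 979673.39 − 980196.75 + (460.92) = -62.44 mGal
Bouguer slab correction = 0.04193 × 2.08 × 1493.6 = 130.26 mGal
Simple Bouguer anomaly = -62.44 − (130.26) = -192.70 mGal

-192.7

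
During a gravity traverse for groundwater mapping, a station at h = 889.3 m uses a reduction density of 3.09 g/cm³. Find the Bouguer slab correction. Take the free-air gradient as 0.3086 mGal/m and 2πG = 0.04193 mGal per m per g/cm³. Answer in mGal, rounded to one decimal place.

115.2

Bouguer slab correction = 0.04193 × 3.09 × 889.3 = 115.2 mGal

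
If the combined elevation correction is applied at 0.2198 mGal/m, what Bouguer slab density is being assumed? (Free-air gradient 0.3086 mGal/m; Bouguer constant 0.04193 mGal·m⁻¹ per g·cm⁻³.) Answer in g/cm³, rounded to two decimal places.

0.2198 = 0.3086 − 0.04193 × ρ
ρ = (0.3086 − 0.2198) / 0.04193 = 2.12 g/cm³

2.12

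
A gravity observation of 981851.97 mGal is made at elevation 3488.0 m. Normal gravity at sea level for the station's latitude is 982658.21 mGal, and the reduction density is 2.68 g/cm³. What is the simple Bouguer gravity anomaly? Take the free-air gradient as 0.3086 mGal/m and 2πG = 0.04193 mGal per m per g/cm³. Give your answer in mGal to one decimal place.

Free-air correction = 0.3086 × 3488.0 = 1076.40 mGal
Free-air anomaly = 981851.97 − 982658.21 + (1076.40) = 270.16 mGal
Bouguer slab correction = 0.04193 × 2.68 × 3488.0 = 391.95 mGal
Simple Bouguer anomaly = 270.16 − (391.95) = -121.79 mGal

-121.8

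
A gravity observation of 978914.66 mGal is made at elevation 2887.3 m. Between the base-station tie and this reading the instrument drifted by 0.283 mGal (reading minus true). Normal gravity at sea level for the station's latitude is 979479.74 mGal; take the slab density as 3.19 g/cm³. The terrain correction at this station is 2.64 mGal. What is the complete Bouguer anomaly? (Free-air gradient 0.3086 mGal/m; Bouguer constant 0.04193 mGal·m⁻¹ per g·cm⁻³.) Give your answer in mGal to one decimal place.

-57.9

Drift-corrected reading = 978914.66 − (0.283) = 978914.377 mGal
Free-air correction = 0.3086 × 2887.3 = 891.02 mGal
Free-air anomaly = 978914.377 − 979479.74 + (891.02) = 325.657 mGal
Bouguer slab correction = 0.04193 × 3.19 × 2887.3 = 386.20 mGal
Simple Bouguer anomaly = 325.657 − (386.20) = -60.543 mGal
Complete Bouguer anomaly = -60.543 + 2.64 = -57.903 mGal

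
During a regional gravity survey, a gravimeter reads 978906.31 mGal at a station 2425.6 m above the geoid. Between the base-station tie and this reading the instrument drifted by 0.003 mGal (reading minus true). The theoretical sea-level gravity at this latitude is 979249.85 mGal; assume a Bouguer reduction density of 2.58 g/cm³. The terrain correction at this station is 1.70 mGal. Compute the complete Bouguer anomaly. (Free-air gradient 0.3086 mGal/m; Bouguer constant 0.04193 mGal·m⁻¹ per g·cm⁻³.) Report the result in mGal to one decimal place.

Drift-corrected reading = 978906.31 − (0.003) = 978906.307 mGal
Free-air correction = 0.3086 × 2425.6 = 748.54 mGal
Free-air anomaly = 978906.307 − 979249.85 + (748.54) = 404.997 mGal
Bouguer slab correction = 0.04193 × 2.58 × 2425.6 = 262.40 mGal
Simple Bouguer anomaly = 404.997 − (262.40) = 142.597 mGal
Complete Bouguer anomaly = 142.597 + 1.70 = 144.297 mGal

144.3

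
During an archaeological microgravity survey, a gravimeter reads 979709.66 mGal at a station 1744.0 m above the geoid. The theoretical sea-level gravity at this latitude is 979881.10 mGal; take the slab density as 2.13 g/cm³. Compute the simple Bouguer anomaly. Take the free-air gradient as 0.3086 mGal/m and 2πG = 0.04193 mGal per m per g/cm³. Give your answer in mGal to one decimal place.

211.0

Free-air correction = 0.3086 × 1744.0 = 538.20 mGal
Free-air anomaly = 979709.66 − 979881.10 + (538.20) = 366.76 mGal
Bouguer slab correction = 0.04193 × 2.13 × 1744.0 = 155.76 mGal
Simple Bouguer anomaly = 366.76 − (155.76) = 211.00 mGal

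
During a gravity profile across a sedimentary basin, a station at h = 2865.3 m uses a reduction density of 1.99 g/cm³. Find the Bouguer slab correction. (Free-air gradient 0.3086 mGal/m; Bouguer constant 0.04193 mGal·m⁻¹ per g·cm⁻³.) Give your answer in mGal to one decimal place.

239.1

Bouguer slab correction = 0.04193 × 1.99 × 2865.3 = 239.1 mGal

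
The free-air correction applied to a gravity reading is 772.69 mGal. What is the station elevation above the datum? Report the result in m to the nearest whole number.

2504

h = 772.69 / 0.3086 = 2503.86 m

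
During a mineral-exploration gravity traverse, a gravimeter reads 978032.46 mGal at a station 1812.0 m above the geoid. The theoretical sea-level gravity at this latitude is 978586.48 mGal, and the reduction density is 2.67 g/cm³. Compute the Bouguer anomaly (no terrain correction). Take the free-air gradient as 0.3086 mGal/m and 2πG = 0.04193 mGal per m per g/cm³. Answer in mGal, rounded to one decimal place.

-197.7

Free-air correction = 0.3086 × 1812.0 = 559.18 mGal
Free-air anomaly = 978032.46 − 978586.48 + (559.18) = 5.16 mGal
Bouguer slab correction = 0.04193 × 2.67 × 1812.0 = 202.86 mGal
Simple Bouguer anomaly = 5.16 − (202.86) = -197.70 mGal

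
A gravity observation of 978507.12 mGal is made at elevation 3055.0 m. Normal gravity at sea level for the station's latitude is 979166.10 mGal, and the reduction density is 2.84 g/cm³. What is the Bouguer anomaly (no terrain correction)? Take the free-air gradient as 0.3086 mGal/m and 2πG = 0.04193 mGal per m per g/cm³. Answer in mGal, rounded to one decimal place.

-80.0

Free-air correction = 0.3086 × 3055.0 = 942.77 mGal
Free-air anomaly = 978507.12 − 979166.10 + (942.77) = 283.79 mGal
Bouguer slab correction = 0.04193 × 2.84 × 3055.0 = 363.79 mGal
Simple Bouguer anomaly = 283.79 − (363.79) = -80.00 mGal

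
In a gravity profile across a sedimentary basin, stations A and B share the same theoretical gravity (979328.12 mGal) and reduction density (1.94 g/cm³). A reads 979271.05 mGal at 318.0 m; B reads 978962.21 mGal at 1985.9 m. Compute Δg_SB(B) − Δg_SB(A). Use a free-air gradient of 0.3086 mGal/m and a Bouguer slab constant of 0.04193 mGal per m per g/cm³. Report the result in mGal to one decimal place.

Δg_SB(A) = 979271.05 − 979328.12 + 0.3086×318.0 − 0.04193×1.94×318.0 = 15.20 mGal
Δg_SB(B) = 978962.21 − 979328.12 + 0.3086×1985.9 − 0.04193×1.94×1985.9 = 85.40 mGal
Difference = 85.40 − (15.20) = 70.20 mGal

70.2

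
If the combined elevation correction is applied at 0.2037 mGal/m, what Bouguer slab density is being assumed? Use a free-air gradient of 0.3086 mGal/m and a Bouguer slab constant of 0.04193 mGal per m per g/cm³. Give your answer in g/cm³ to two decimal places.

0.2037 = 0.3086 − 0.04193 × ρ
ρ = (0.3086 − 0.2037) / 0.04193 = 2.50 g/cm³

2.50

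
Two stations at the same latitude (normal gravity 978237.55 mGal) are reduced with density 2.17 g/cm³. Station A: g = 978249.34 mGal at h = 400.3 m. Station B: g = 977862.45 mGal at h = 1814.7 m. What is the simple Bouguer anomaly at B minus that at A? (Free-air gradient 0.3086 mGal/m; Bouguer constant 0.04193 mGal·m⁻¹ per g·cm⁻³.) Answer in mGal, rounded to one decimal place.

Δg_SB(A) = 978249.34 − 978237.55 + 0.3086×400.3 − 0.04193×2.17×400.3 = 98.90 mGal
Δg_SB(B) = 977862.45 − 978237.55 + 0.3086×1814.7 − 0.04193×2.17×1814.7 = 19.80 mGal
Difference = 19.80 − (98.90) = -79.10 mGal

-79.1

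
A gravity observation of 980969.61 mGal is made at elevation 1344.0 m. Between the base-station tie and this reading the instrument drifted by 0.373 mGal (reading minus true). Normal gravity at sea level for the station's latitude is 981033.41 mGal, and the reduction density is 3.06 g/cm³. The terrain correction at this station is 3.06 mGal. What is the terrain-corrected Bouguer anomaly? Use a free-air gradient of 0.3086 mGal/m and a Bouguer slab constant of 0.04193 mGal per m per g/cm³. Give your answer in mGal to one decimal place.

Drift-corrected reading = 980969.61 − (0.373) = 980969.237 mGal
Free-air correction = 0.3086 × 1344.0 = 414.76 mGal
Free-air anomaly = 980969.237 − 981033.41 + (414.76) = 350.587 mGal
Bouguer slab correction = 0.04193 × 3.06 × 1344.0 = 172.44 mGal
Simple Bouguer anomaly = 350.587 − (172.44) = 178.147 mGal
Complete Bouguer anomaly = 178.147 + 3.06 = 181.207 mGal

181.2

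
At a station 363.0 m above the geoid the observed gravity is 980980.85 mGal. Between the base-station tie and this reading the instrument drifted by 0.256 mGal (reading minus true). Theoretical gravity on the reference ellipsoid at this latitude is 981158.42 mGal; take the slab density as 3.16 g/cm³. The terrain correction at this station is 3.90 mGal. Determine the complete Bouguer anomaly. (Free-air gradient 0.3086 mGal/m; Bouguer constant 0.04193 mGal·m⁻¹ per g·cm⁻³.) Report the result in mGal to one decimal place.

-110.0

Drift-corrected reading = 980980.85 − (0.256) = 980980.594 mGal
Free-air correction = 0.3086 × 363.0 = 112.02 mGal
Free-air anomaly = 980980.594 − 981158.42 + (112.02) = -65.806 mGal
Bouguer slab correction = 0.04193 × 3.16 × 363.0 = 48.10 mGal
Simple Bouguer anomaly = -65.806 − (48.10) = -113.906 mGal
Complete Bouguer anomaly = -113.906 + 3.90 = -110.006 mGal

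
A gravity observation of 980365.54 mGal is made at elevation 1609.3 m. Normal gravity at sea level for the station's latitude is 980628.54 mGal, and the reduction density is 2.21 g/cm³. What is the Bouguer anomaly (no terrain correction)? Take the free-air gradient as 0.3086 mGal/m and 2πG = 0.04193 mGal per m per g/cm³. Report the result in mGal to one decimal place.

84.5

Free-air correction = 0.3086 × 1609.3 = 496.63 mGal
Free-air anomaly = 980365.54 − 980628.54 + (496.63) = 233.63 mGal
Bouguer slab correction = 0.04193 × 2.21 × 1609.3 = 149.13 mGal
Simple Bouguer anomaly = 233.63 − (149.13) = 84.50 mGal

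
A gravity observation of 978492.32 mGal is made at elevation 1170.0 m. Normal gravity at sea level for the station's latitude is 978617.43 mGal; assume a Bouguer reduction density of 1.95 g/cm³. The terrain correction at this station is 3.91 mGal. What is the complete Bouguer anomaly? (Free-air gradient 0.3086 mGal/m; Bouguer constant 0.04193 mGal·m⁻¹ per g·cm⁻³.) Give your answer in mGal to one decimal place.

144.2

Free-air correction = 0.3086 × 1170.0 = 361.06 mGal
Free-air anomaly = 978492.32 − 978617.43 + (361.06) = 235.95 mGal
Bouguer slab correction = 0.04193 × 1.95 × 1170.0 = 95.66 mGal
Simple Bouguer anomaly = 235.95 − (95.66) = 140.29 mGal
Complete Bouguer anomaly = 140.29 + 3.91 = 144.20 mGal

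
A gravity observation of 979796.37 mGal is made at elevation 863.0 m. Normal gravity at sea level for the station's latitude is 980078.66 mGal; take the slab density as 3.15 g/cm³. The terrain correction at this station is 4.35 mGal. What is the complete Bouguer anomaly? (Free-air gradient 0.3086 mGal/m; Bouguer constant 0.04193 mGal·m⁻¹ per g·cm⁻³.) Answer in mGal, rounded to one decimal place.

Free-air correction = 0.3086 × 863.0 = 266.32 mGal
Free-air anomaly = 979796.37 − 980078.66 + (266.32) = -15.97 mGal
Bouguer slab correction = 0.04193 × 3.15 × 863.0 = 113.98 mGal
Simple Bouguer anomaly = -15.97 − (113.98) = -129.95 mGal
Complete Bouguer anomaly = -129.95 + 4.35 = -125.60 mGal

-125.6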